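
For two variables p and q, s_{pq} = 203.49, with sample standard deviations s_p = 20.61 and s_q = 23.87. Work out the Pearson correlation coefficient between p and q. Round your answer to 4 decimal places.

0.4136

r = Cov(p,q) / (s_p · s_q) = 203.49 / (20.61 × 23.87)
  = 203.49 / 491.9607 ≈ 0.4136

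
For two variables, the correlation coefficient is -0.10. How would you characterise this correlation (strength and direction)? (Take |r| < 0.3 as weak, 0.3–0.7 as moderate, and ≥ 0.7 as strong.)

r = -0.10 < 0 so the relationship is negative.
|r| = 0.10, which falls in the weak range.

weak negative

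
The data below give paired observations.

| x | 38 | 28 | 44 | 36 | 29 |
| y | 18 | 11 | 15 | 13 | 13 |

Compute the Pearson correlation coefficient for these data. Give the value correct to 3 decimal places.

n = 5, Σx = 175, Σy = 70, Σx² = 6301, Σy² = 1008, Σxy = 2497
nΣxy − ΣxΣy = 12485 − 12250 = 235
nΣx² − (Σx)² = 31505 − 30625 = 880; nΣy² − (Σy)² = 5040 − 4900 = 140
r = 235 / √(880 × 140) = 235 / 350.9986 ≈ 0.670

0.670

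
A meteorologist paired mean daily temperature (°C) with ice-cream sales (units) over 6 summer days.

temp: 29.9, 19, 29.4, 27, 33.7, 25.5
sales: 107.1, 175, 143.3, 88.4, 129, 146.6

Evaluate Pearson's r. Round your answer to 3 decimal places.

n = 6, Σx = 164.5, Σy = 789.4, Σx² = 4634.31, Σy² = 108577.42, Σxy = 21212.71
nΣxy − ΣxΣy = 127276.26 − 129856.3 = -2580.04
nΣx² − (Σx)² = 27805.86 − 27060.25 = 745.61; nΣy² − (Σy)² = 651464.52 − 623152.36 = 28312.16
r = -2580.04 / √(745.61 × 28312.16) = -2580.04 / 4594.5435 ≈ -0.562

-0.562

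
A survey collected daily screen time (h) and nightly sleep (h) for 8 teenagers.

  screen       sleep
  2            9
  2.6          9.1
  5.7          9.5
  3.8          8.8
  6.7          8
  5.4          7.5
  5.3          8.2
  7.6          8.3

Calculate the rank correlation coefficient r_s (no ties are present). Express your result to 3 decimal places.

-0.381

Rank screen: 1, 2, 6, 3, 7, 5, 4, 8
Rank sleep: 6, 7, 8, 5, 2, 1, 3, 4
d = rank(screen) − rank(sleep): -5, -5, -2, -2, 5, 4, 1, 4; Σd² = 116
ρ = 1 − 6Σd² / [n(n²−1)] = 1 − 6×116 / (8×63) = 1 − 696/504 ≈ -0.381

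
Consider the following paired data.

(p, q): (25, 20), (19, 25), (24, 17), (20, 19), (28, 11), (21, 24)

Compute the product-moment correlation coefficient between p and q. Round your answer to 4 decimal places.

-0.8445

n = 6, Σp = 137, Σq = 116, Σp² = 3187, Σq² = 2372, Σpq = 2575
nΣpq − ΣpΣq = 15450 − 15892 = -442
nΣp² − (Σp)² = 19122 − 18769 = 353; nΣq² − (Σq)² = 14232 − 13456 = 776
r = -442 / √(353 × 776) = -442 / 523.3813 ≈ -0.8445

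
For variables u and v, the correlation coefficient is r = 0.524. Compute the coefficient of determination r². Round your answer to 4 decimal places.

r² = (0.524)² = 0.2746

0.2746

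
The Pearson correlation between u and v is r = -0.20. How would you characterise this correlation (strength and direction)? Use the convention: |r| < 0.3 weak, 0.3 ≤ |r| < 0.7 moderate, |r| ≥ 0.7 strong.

r = -0.20 < 0 so the relationship is negative.
|r| = 0.20, which falls in the weak range.

weak negative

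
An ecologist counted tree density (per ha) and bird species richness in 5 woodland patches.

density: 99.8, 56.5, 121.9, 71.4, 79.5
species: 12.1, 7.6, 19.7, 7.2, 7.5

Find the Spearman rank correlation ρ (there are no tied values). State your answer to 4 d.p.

Rank density: 4, 1, 5, 2, 3
Rank species: 4, 3, 5, 1, 2
d = rank(density) − rank(species): 0, -2, 0, 1, 1; Σd² = 6
ρ = 1 − 6Σd² / [n(n²−1)] = 1 − 6×6 / (5×24) = 1 − 36/120 ≈ 0.7000

0.7000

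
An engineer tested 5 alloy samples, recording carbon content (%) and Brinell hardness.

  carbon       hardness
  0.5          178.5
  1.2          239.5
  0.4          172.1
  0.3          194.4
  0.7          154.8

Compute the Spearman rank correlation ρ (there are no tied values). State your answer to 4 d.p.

0.1000

Rank carbon: 3, 5, 2, 1, 4
Rank hardness: 3, 5, 2, 4, 1
d = rank(carbon) − rank(hardness): 0, 0, 0, -3, 3; Σd² = 18
ρ = 1 − 6Σd² / [n(n²−1)] = 1 − 6×18 / (5×24) = 1 − 108/120 ≈ 0.1000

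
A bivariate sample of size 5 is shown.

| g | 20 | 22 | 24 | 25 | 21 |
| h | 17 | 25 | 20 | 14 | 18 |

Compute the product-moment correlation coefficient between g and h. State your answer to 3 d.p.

n = 5, Σg = 112, Σh = 94, Σg² = 2526, Σh² = 1834, Σgh = 2098
nΣgh − ΣgΣh = 10490 − 10528 = -38
nΣg² − (Σg)² = 12630 − 12544 = 86; nΣh² − (Σh)² = 9170 − 8836 = 334
r = -38 / √(86 × 334) = -38 / 169.4816 ≈ -0.224

-0.224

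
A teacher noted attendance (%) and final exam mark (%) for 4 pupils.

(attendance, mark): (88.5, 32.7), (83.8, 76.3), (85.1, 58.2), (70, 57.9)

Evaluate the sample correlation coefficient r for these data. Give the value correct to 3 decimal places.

-0.299

n = 4, Σx = 327.4, Σy = 225.1, Σx² = 26996.7, Σy² = 13630.63, Σxy = 18293.71
nΣxy − ΣxΣy = 73174.84 − 73697.74 = -522.9
nΣx² − (Σx)² = 107986.8 − 107190.76 = 796.04; nΣy² − (Σy)² = 54522.52 − 50670.01 = 3852.51
r = -522.9 / √(796.04 × 3852.51) = -522.9 / 1751.2145 ≈ -0.299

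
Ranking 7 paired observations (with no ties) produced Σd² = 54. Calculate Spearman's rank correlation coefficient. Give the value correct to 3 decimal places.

ρ = 1 − 6Σd² / [n(n²−1)] = 1 − 6×54 / (7×48)
  = 1 − 324/336 = 1 − 0.9643 ≈ 0.036

0.036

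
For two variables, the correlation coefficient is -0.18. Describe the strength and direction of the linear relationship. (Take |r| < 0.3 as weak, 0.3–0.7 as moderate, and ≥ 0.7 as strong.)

r = -0.18 < 0 so the relationship is negative.
|r| = 0.18, which falls in the weak range.

weak negative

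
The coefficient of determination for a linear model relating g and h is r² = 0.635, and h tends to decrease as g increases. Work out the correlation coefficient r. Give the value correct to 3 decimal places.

-0.797

|r| = √0.635 = 0.797
The association is negative, so r = −0.797.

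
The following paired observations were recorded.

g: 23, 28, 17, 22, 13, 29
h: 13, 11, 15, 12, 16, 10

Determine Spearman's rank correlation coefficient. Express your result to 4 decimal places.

Rank g: 4, 5, 2, 3, 1, 6
Rank h: 4, 2, 5, 3, 6, 1
d = rank(g) − rank(h): 0, 3, -3, 0, -5, 5; Σd² = 68
ρ = 1 − 6Σd² / [n(n²−1)] = 1 − 6×68 / (6×35) = 1 − 408/210 ≈ -0.9429

-0.9429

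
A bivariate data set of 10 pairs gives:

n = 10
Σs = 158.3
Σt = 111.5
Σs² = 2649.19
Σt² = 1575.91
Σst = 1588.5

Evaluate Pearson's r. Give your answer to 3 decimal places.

-0.809

r = (nΣst − ΣsΣt) / √[(nΣs² − (Σs)²)(nΣt² − (Σt)²)]
Numerator: 10×1588.5 − 158.3×111.5 = -1765.45
Denominator: √[(26491.9 − 25058.89)(15759.1 − 12432.25)] = √[1433.01 × 3326.85] = 2183.4398
r = -1765.45 / 2183.4398 ≈ -0.809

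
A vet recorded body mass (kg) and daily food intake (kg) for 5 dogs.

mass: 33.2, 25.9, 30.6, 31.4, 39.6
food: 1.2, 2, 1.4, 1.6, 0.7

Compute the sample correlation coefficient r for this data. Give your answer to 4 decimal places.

n = 5, Σx = 160.7, Σy = 6.9, Σx² = 5263.53, Σy² = 10.45, Σxy = 212.44
nΣxy − ΣxΣy = 1062.2 − 1108.83 = -46.63
nΣx² − (Σx)² = 26317.65 − 25824.49 = 493.16; nΣy² − (Σy)² = 52.25 − 47.61 = 4.64
r = -46.63 / √(493.16 × 4.64) = -46.63 / 47.8358 ≈ -0.9748

-0.9748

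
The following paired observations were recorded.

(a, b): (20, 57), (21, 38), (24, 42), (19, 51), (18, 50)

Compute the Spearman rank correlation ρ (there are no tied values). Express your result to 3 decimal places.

-0.500

Rank a: 3, 4, 5, 2, 1
Rank b: 5, 1, 2, 4, 3
d = rank(a) − rank(b): -2, 3, 3, -2, -2; Σd² = 30
ρ = 1 − 6Σd² / [n(n²−1)] = 1 − 6×30 / (5×24) = 1 − 180/120 ≈ -0.500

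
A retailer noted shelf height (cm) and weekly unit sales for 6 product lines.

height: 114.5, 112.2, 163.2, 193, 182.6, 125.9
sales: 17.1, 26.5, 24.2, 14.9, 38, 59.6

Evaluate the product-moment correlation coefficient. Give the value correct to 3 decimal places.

-0.199

n = 6, Σx = 891.4, Σy = 180.3, Σx² = 138775.9, Σy² = 6798.47, Σxy = 26198.83
nΣxy − ΣxΣy = 157192.98 − 160719.42 = -3526.44
nΣx² − (Σx)² = 832655.4 − 794593.96 = 38061.44; nΣy² − (Σy)² = 40790.82 − 32508.09 = 8282.73
r = -3526.44 / √(38061.44 × 8282.73) = -3526.44 / 17755.3550 ≈ -0.199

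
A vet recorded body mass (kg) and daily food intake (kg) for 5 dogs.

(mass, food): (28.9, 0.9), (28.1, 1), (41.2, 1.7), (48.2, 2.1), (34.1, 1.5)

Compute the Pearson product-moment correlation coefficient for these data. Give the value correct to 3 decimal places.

0.975

n = 5, Σx = 180.5, Σy = 7.2, Σx² = 6808.31, Σy² = 11.36, Σxy = 276.52
nΣxy − ΣxΣy = 1382.6 − 1299.6 = 83
nΣx² − (Σx)² = 34041.55 − 32580.25 = 1461.3; nΣy² − (Σy)² = 56.8 − 51.84 = 4.96
r = 83 / √(1461.3 × 4.96) = 83 / 85.1355 ≈ 0.975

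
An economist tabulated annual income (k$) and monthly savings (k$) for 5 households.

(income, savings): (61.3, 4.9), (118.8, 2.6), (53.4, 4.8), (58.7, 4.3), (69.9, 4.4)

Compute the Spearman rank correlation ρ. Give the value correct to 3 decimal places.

Rank income: 3, 5, 1, 2, 4
Rank savings: 5, 1, 4, 2, 3
d = rank(income) − rank(savings): -2, 4, -3, 0, 1; Σd² = 30
ρ = 1 − 6Σd² / [n(n²−1)] = 1 − 6×30 / (5×24) = 1 − 180/120 ≈ -0.500

-0.500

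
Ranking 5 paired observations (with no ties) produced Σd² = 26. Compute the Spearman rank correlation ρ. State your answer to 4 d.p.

-0.3000

ρ = 1 − 6Σd² / [n(n²−1)] = 1 − 6×26 / (5×24)
  = 1 − 156/120 = 1 − 1.30000 ≈ -0.3000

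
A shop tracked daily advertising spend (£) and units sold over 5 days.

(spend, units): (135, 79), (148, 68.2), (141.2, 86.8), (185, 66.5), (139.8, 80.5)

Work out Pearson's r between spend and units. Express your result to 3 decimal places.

-0.722

n = 5, Σx = 749, Σy = 381, Σx² = 113835.48, Σy² = 29328.98, Σxy = 56571.16
nΣxy − ΣxΣy = 282855.8 − 285369 = -2513.2
nΣx² − (Σx)² = 569177.4 − 561001 = 8176.4; nΣy² − (Σy)² = 146644.9 − 145161 = 1483.9
r = -2513.2 / √(8176.4 × 1483.9) = -2513.2 / 3483.2399 ≈ -0.722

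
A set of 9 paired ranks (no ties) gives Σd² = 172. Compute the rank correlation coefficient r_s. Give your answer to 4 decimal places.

-0.4333

ρ = 1 − 6Σd² / [n(n²−1)] = 1 − 6×172 / (9×80)
  = 1 − 1032/720 = 1 − 1.43333 ≈ -0.4333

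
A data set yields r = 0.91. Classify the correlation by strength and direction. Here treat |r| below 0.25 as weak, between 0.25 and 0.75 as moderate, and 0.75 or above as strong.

r = 0.91 > 0 so the relationship is positive.
|r| = 0.91, which falls in the strong range.

strong positive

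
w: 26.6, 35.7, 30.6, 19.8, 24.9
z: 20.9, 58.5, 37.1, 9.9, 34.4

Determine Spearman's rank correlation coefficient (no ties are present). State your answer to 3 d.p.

0.900

Rank w: 3, 5, 4, 1, 2
Rank z: 2, 5, 4, 1, 3
d = rank(w) − rank(z): 1, 0, 0, 0, -1; Σd² = 2
ρ = 1 − 6Σd² / [n(n²−1)] = 1 − 6×2 / (5×24) = 1 − 12/120 ≈ 0.900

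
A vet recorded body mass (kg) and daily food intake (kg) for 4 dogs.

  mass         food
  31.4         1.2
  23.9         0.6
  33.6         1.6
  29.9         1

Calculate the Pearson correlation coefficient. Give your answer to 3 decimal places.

n = 4, Σx = 118.8, Σy = 4.4, Σx² = 3580.14, Σy² = 5.36, Σxy = 135.68
nΣxy − ΣxΣy = 542.72 − 522.72 = 20
nΣx² − (Σx)² = 14320.56 − 14113.44 = 207.12; nΣy² − (Σy)² = 21.44 − 19.36 = 2.08
r = 20 / √(207.12 × 2.08) = 20 / 20.7560 ≈ 0.964

0.964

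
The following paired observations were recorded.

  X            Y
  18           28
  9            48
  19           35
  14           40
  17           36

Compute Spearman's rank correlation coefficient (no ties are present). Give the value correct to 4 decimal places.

-0.9000

Rank X: 4, 1, 5, 2, 3
Rank Y: 1, 5, 2, 4, 3
d = rank(X) − rank(Y): 3, -4, 3, -2, 0; Σd² = 38
ρ = 1 − 6Σd² / [n(n²−1)] = 1 − 6×38 / (5×24) = 1 − 228/120 ≈ -0.9000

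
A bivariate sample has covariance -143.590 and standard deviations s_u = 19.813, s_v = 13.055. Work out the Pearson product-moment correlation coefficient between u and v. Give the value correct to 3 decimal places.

-0.555

r = Cov(u,v) / (s_u · s_v) = -143.590 / (19.813 × 13.055)
  = -143.590 / 258.6587 ≈ -0.555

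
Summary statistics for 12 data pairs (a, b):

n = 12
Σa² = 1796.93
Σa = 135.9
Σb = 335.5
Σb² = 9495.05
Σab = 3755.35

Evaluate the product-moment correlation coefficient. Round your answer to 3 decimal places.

r = (nΣab − ΣaΣb) / √[(nΣa² − (Σa)²)(nΣb² − (Σb)²)]
Numerator: 12×3755.35 − 135.9×335.5 = -530.25
Denominator: √[(21563.16 − 18468.81)(113940.6 − 112560.25)] = √[3094.35 × 1380.35] = 2066.7090
r = -530.25 / 2066.7090 ≈ -0.257

-0.257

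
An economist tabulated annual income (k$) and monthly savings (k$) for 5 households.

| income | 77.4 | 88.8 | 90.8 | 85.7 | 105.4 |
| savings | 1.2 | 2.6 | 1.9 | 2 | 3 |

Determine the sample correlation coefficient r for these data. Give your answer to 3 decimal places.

n = 5, Σx = 448.1, Σy = 10.7, Σx² = 40574.49, Σy² = 24.81, Σxy = 983.88
nΣxy − ΣxΣy = 4919.4 − 4794.67 = 124.73
nΣx² − (Σx)² = 202872.45 − 200793.61 = 2078.84; nΣy² − (Σy)² = 124.05 − 114.49 = 9.56
r = 124.73 / √(2078.84 × 9.56) = 124.73 / 140.9741 ≈ 0.885

0.885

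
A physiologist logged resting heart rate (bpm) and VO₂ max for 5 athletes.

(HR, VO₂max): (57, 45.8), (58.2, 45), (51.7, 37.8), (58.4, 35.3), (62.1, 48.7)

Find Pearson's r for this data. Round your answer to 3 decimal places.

0.578

n = 5, Σx = 287.4, Σy = 212.6, Σx² = 16576.1, Σy² = 9169.26, Σxy = 12269.65
nΣxy − ΣxΣy = 61348.25 − 61101.24 = 247.01
nΣx² − (Σx)² = 82880.5 − 82598.76 = 281.74; nΣy² − (Σy)² = 45846.3 − 45198.76 = 647.54
r = 247.01 / √(281.74 × 647.54) = 247.01 / 427.1275 ≈ 0.578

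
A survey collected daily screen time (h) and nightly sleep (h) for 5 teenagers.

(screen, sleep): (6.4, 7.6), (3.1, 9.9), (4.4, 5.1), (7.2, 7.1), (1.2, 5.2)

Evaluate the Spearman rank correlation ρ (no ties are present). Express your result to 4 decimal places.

Rank screen: 4, 2, 3, 5, 1
Rank sleep: 4, 5, 1, 3, 2
d = rank(screen) − rank(sleep): 0, -3, 2, 2, -1; Σd² = 18
ρ = 1 − 6Σd² / [n(n²−1)] = 1 − 6×18 / (5×24) = 1 − 108/120 ≈ 0.1000

0.1000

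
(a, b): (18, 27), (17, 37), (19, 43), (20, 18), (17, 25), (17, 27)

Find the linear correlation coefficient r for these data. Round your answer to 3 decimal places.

n = 6, Σa = 108, Σb = 177, Σa² = 1952, Σb² = 5625, Σab = 3176
nΣab − ΣaΣb = 19056 − 19116 = -60
nΣa² − (Σa)² = 11712 − 11664 = 48; nΣb² − (Σb)² = 33750 − 31329 = 2421
r = -60 / √(48 × 2421) = -60 / 340.8929 ≈ -0.176

-0.176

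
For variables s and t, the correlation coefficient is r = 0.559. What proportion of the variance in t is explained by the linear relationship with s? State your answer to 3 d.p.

r² = (0.559)² = 0.312

0.312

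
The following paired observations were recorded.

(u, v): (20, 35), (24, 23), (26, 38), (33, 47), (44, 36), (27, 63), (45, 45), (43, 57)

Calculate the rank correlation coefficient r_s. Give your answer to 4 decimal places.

0.4524

Rank u: 1, 2, 3, 5, 7, 4, 8, 6
Rank v: 2, 1, 4, 6, 3, 8, 5, 7
d = rank(u) − rank(v): -1, 1, -1, -1, 4, -4, 3, -1; Σd² = 46
ρ = 1 − 6Σd² / [n(n²−1)] = 1 − 6×46 / (8×63) = 1 − 276/504 ≈ 0.4524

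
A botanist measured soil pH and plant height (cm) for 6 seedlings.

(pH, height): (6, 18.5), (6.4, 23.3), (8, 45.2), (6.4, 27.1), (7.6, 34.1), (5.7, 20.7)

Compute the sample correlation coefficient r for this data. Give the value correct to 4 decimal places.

n = 6, Σx = 40.1, Σy = 168.9, Σx² = 272.17, Σy² = 5253.89, Σxy = 1172.31
nΣxy − ΣxΣy = 7033.86 − 6772.89 = 260.97
nΣx² − (Σx)² = 1633.02 − 1608.01 = 25.01; nΣy² − (Σy)² = 31523.34 − 28527.21 = 2996.13
r = 260.97 / √(25.01 × 2996.13) = 260.97 / 273.7393 ≈ 0.9534

0.9534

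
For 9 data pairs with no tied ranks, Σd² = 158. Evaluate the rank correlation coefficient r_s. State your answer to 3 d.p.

ρ = 1 − 6Σd² / [n(n²−1)] = 1 − 6×158 / (9×80)
  = 1 − 948/720 = 1 − 1.3167 ≈ -0.317

-0.317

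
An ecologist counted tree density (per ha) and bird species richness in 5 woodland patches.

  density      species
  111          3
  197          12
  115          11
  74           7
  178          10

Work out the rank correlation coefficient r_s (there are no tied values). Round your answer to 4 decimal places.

Rank density: 2, 5, 3, 1, 4
Rank species: 1, 5, 4, 2, 3
d = rank(density) − rank(species): 1, 0, -1, -1, 1; Σd² = 4
ρ = 1 − 6Σd² / [n(n²−1)] = 1 − 6×4 / (5×24) = 1 − 24/120 ≈ 0.8000

0.8000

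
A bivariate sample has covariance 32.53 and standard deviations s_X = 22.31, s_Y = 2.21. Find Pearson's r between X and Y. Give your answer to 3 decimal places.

0.660

r = Cov(X,Y) / (s_X · s_Y) = 32.53 / (22.31 × 2.21)
  = 32.53 / 49.3051 ≈ 0.660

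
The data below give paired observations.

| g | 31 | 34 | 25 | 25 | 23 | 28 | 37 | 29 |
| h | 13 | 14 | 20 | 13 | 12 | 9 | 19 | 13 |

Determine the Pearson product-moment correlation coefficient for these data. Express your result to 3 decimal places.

n = 8, Σg = 232, Σh = 113, Σg² = 6890, Σh² = 1689, Σgh = 3312
nΣgh − ΣgΣh = 26496 − 26216 = 280
nΣg² − (Σg)² = 55120 − 53824 = 1296; nΣh² − (Σh)² = 13512 − 12769 = 743
r = 280 / √(1296 × 743) = 280 / 981.2889 ≈ 0.285

0.285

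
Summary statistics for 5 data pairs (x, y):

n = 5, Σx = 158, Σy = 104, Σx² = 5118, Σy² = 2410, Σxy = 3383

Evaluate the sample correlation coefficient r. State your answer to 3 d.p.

r = (nΣxy − ΣxΣy) / √[(nΣx² − (Σx)²)(nΣy² − (Σy)²)]
Numerator: 5×3383 − 158×104 = 483
Denominator: √[(25590 − 24964)(12050 − 10816)] = √[626 × 1234] = 878.9107
r = 483 / 878.9107 ≈ 0.550

0.550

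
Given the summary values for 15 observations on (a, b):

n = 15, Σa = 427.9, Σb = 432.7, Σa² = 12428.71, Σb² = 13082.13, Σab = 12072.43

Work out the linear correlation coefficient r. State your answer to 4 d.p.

-0.7423

r = (nΣab − ΣaΣb) / √[(nΣa² − (Σa)²)(nΣb² − (Σb)²)]
Numerator: 15×12072.43 − 427.9×432.7 = -4065.88
Denominator: √[(186430.65 − 183098.41)(196231.95 − 187229.29)] = √[3332.24 × 9002.66] = 5477.1365
r = -4065.88 / 5477.1365 ≈ -0.7423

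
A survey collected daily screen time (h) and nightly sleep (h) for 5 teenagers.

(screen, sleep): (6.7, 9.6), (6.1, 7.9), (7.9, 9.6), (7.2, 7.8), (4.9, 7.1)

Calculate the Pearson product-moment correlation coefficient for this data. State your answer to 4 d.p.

0.7289

n = 5, Σx = 32.8, Σy = 42, Σx² = 220.36, Σy² = 357.98, Σxy = 279.3
nΣxy − ΣxΣy = 1396.5 − 1377.6 = 18.9
nΣx² − (Σx)² = 1101.8 − 1075.84 = 25.96; nΣy² − (Σy)² = 1789.9 − 1764 = 25.9
r = 18.9 / √(25.96 × 25.9) = 18.9 / 25.9300 ≈ 0.7289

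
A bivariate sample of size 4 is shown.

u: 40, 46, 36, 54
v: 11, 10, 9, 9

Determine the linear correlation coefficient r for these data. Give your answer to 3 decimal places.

n = 4, Σu = 176, Σv = 39, Σu² = 7928, Σv² = 383, Σuv = 1710
nΣuv − ΣuΣv = 6840 − 6864 = -24
nΣu² − (Σu)² = 31712 − 30976 = 736; nΣv² − (Σv)² = 1532 − 1521 = 11
r = -24 / √(736 × 11) = -24 / 89.9778 ≈ -0.267

-0.267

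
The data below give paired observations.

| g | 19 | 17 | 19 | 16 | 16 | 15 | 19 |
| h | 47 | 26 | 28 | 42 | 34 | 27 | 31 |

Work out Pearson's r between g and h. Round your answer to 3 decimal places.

n = 7, Σg = 121, Σh = 235, Σg² = 2109, Σh² = 8279, Σgh = 4077
nΣgh − ΣgΣh = 28539 − 28435 = 104
nΣg² − (Σg)² = 14763 − 14641 = 122; nΣh² − (Σh)² = 57953 − 55225 = 2728
r = 104 / √(122 × 2728) = 104 / 576.9021 ≈ 0.180

0.180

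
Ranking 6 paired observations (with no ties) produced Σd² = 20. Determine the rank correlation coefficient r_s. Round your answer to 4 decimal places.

ρ = 1 − 6Σd² / [n(n²−1)] = 1 − 6×20 / (6×35)
  = 1 − 120/210 = 1 − 0.57143 ≈ 0.4286

0.4286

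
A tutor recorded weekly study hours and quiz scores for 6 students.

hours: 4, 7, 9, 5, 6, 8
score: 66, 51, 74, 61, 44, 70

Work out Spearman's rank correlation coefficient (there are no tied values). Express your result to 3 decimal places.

0.486

Rank hours: 1, 4, 6, 2, 3, 5
Rank score: 4, 2, 6, 3, 1, 5
d = rank(hours) − rank(score): -3, 2, 0, -1, 2, 0; Σd² = 18
ρ = 1 − 6Σd² / [n(n²−1)] = 1 − 6×18 / (6×35) = 1 − 108/210 ≈ 0.486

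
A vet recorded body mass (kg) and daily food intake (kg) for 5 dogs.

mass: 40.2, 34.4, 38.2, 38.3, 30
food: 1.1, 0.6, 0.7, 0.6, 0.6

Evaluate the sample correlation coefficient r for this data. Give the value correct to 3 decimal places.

0.621

n = 5, Σx = 181.1, Σy = 3.6, Σx² = 6625.53, Σy² = 2.78, Σxy = 132.58
nΣxy − ΣxΣy = 662.9 − 651.96 = 10.94
nΣx² − (Σx)² = 33127.65 − 32797.21 = 330.44; nΣy² − (Σy)² = 13.9 − 12.96 = 0.94
r = 10.94 / √(330.44 × 0.94) = 10.94 / 17.6242 ≈ 0.621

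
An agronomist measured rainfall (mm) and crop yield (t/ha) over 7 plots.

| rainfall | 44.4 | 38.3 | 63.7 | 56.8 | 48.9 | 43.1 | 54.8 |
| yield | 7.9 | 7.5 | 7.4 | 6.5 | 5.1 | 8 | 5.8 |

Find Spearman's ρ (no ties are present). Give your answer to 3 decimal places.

Rank rainfall: 3, 1, 7, 6, 4, 2, 5
Rank yield: 6, 5, 4, 3, 1, 7, 2
d = rank(rainfall) − rank(yield): -3, -4, 3, 3, 3, -5, 3; Σd² = 86
ρ = 1 − 6Σd² / [n(n²−1)] = 1 − 6×86 / (7×48) = 1 − 516/336 ≈ -0.536

-0.536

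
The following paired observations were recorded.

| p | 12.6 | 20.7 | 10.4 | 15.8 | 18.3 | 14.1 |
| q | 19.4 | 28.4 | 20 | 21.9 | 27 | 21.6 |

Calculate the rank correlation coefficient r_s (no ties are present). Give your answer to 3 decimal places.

0.943

Rank p: 2, 6, 1, 4, 5, 3
Rank q: 1, 6, 2, 4, 5, 3
d = rank(p) − rank(q): 1, 0, -1, 0, 0, 0; Σd² = 2
ρ = 1 − 6Σd² / [n(n²−1)] = 1 − 6×2 / (6×35) = 1 − 12/210 ≈ 0.943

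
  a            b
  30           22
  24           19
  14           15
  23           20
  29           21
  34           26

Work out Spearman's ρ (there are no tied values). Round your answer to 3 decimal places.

Rank a: 5, 3, 1, 2, 4, 6
Rank b: 5, 2, 1, 3, 4, 6
d = rank(a) − rank(b): 0, 1, 0, -1, 0, 0; Σd² = 2
ρ = 1 − 6Σd² / [n(n²−1)] = 1 − 6×2 / (6×35) = 1 − 12/210 ≈ 0.943

0.943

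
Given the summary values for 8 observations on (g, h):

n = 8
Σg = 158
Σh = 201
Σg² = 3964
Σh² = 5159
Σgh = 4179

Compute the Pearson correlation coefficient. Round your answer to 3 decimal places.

0.690

r = (nΣgh − ΣgΣh) / √[(nΣg² − (Σg)²)(nΣh² − (Σh)²)]
Numerator: 8×4179 − 158×201 = 1674
Denominator: √[(31712 − 24964)(41272 − 40401)] = √[6748 × 871] = 2424.3572
r = 1674 / 2424.3572 ≈ 0.690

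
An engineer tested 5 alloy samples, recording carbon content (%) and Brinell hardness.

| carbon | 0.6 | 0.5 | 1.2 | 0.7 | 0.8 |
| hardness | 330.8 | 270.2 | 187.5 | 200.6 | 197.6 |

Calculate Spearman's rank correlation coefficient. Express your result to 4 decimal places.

-0.9000

Rank carbon: 2, 1, 5, 3, 4
Rank hardness: 5, 4, 1, 3, 2
d = rank(carbon) − rank(hardness): -3, -3, 4, 0, 2; Σd² = 38
ρ = 1 − 6Σd² / [n(n²−1)] = 1 − 6×38 / (5×24) = 1 − 228/120 ≈ -0.9000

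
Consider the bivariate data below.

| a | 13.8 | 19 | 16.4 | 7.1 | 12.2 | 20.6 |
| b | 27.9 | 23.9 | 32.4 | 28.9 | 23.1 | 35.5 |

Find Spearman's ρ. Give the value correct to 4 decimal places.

0.4286

Rank a: 3, 5, 4, 1, 2, 6
Rank b: 3, 2, 5, 4, 1, 6
d = rank(a) − rank(b): 0, 3, -1, -3, 1, 0; Σd² = 20
ρ = 1 − 6Σd² / [n(n²−1)] = 1 − 6×20 / (6×35) = 1 − 120/210 ≈ 0.4286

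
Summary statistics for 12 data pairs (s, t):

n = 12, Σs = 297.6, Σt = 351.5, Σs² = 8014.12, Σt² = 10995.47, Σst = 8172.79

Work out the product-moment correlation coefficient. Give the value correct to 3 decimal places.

r = (nΣst − ΣsΣt) / √[(nΣs² − (Σs)²)(nΣt² − (Σt)²)]
Numerator: 12×8172.79 − 297.6×351.5 = -6532.92
Denominator: √[(96169.44 − 88565.76)(131945.64 − 123552.25)] = √[7603.68 × 8393.39] = 7988.7829
r = -6532.92 / 7988.7829 ≈ -0.818

-0.818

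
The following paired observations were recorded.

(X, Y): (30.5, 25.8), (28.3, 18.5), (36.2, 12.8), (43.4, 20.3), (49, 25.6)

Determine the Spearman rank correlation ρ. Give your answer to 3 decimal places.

0.200

Rank X: 2, 1, 3, 4, 5
Rank Y: 5, 2, 1, 3, 4
d = rank(X) − rank(Y): -3, -1, 2, 1, 1; Σd² = 16
ρ = 1 − 6Σd² / [n(n²−1)] = 1 − 6×16 / (5×24) = 1 − 96/120 ≈ 0.200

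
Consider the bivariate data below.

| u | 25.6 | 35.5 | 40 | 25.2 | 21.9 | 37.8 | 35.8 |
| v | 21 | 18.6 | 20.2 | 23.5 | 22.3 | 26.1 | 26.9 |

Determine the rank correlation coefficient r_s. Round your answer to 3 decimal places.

0.000

Rank u: 3, 4, 7, 2, 1, 6, 5
Rank v: 3, 1, 2, 5, 4, 6, 7
d = rank(u) − rank(v): 0, 3, 5, -3, -3, 0, -2; Σd² = 56
ρ = 1 − 6Σd² / [n(n²−1)] = 1 − 6×56 / (7×48) = 1 − 336/336 ≈ 0.000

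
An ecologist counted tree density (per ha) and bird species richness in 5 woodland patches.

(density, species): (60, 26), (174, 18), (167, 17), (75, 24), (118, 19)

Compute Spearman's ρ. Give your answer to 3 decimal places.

Rank density: 1, 5, 4, 2, 3
Rank species: 5, 2, 1, 4, 3
d = rank(density) − rank(species): -4, 3, 3, -2, 0; Σd² = 38
ρ = 1 − 6Σd² / [n(n²−1)] = 1 − 6×38 / (5×24) = 1 − 228/120 ≈ -0.900

-0.900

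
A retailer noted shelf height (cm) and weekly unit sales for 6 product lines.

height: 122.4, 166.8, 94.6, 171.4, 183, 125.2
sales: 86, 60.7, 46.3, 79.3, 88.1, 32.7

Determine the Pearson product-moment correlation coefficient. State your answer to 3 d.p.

0.574

n = 6, Σx = 863.4, Σy = 393.1, Σx² = 130295.16, Σy² = 28343.57, Σxy = 58839.5
nΣxy − ΣxΣy = 353037 − 339402.54 = 13634.46
nΣx² − (Σx)² = 781770.96 − 745459.56 = 36311.4; nΣy² − (Σy)² = 170061.42 − 154527.61 = 15533.81
r = 13634.46 / √(36311.4 × 15533.81) = 13634.46 / 23749.8292 ≈ 0.574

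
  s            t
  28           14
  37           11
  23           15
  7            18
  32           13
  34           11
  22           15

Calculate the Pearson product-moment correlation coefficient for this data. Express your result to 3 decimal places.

n = 7, Σs = 183, Σt = 97, Σs² = 5395, Σt² = 1381, Σst = 2390
nΣst − ΣsΣt = 16730 − 17751 = -1021
nΣs² − (Σs)² = 37765 − 33489 = 4276; nΣt² − (Σt)² = 9667 − 9409 = 258
r = -1021 / √(4276 × 258) = -1021 / 1050.3371 ≈ -0.972

-0.972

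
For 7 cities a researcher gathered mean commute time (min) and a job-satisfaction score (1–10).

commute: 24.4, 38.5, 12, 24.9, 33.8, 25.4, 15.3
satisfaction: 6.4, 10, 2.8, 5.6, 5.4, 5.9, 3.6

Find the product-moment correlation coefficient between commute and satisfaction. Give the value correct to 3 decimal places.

n = 7, Σx = 174.3, Σy = 39.7, Σx² = 4863.31, Σy² = 257.09, Σxy = 1101.66
nΣxy − ΣxΣy = 7711.62 − 6919.71 = 791.91
nΣx² − (Σx)² = 34043.17 − 30380.49 = 3662.68; nΣy² − (Σy)² = 1799.63 − 1576.09 = 223.54
r = 791.91 / √(3662.68 × 223.54) = 791.91 / 904.8511 ≈ 0.875

0.875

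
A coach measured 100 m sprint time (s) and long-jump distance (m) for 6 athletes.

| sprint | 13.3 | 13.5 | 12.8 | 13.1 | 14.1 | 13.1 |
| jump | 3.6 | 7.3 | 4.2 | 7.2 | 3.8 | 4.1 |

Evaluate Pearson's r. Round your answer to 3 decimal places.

n = 6, Σx = 79.9, Σy = 30.2, Σx² = 1065.01, Σy² = 166.98, Σxy = 401.8
nΣxy − ΣxΣy = 2410.8 − 2412.98 = -2.18
nΣx² − (Σx)² = 6390.06 − 6384.01 = 6.05; nΣy² − (Σy)² = 1001.88 − 912.04 = 89.84
r = -2.18 / √(6.05 × 89.84) = -2.18 / 23.3138 ≈ -0.094

-0.094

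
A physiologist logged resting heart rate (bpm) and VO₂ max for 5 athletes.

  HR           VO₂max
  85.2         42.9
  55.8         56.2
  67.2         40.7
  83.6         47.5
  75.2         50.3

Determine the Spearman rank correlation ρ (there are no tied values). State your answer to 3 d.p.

-0.400

Rank HR: 5, 1, 2, 4, 3
Rank VO₂max: 2, 5, 1, 3, 4
d = rank(HR) − rank(VO₂max): 3, -4, 1, 1, -1; Σd² = 28
ρ = 1 − 6Σd² / [n(n²−1)] = 1 − 6×28 / (5×24) = 1 − 168/120 ≈ -0.400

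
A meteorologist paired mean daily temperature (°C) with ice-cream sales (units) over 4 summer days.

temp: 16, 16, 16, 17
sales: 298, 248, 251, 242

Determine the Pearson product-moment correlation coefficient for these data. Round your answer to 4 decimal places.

n = 4, Σx = 65, Σy = 1039, Σx² = 1057, Σy² = 271873, Σxy = 16866
nΣxy − ΣxΣy = 67464 − 67535 = -71
nΣx² − (Σx)² = 4228 − 4225 = 3; nΣy² − (Σy)² = 1087492 − 1079521 = 7971
r = -71 / √(3 × 7971) = -71 / 154.6383 ≈ -0.4591

-0.4591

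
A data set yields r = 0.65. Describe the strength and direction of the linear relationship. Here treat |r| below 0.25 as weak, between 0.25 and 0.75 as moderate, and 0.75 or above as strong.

moderate positive

r = 0.65 > 0 so the relationship is positive.
|r| = 0.65, which falls in the moderate range.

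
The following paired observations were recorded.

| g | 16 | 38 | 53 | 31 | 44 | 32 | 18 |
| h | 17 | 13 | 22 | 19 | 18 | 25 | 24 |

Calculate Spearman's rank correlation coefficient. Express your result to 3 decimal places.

0.000

Rank g: 1, 5, 7, 3, 6, 4, 2
Rank h: 2, 1, 5, 4, 3, 7, 6
d = rank(g) − rank(h): -1, 4, 2, -1, 3, -3, -4; Σd² = 56
ρ = 1 − 6Σd² / [n(n²−1)] = 1 − 6×56 / (7×48) = 1 − 336/336 ≈ 0.000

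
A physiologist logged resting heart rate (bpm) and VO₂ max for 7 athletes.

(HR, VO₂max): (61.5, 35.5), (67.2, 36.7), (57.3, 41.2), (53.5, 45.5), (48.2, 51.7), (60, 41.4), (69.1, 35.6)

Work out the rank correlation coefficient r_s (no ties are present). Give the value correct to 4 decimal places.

Rank HR: 5, 6, 3, 2, 1, 4, 7
Rank VO₂max: 1, 3, 4, 6, 7, 5, 2
d = rank(HR) − rank(VO₂max): 4, 3, -1, -4, -6, -1, 5; Σd² = 104
ρ = 1 − 6Σd² / [n(n²−1)] = 1 − 6×104 / (7×48) = 1 − 624/336 ≈ -0.8571

-0.8571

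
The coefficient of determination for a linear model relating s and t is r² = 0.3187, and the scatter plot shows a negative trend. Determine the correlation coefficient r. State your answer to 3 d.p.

-0.565

|r| = √0.3187 = 0.565
The association is negative, so r = −0.565.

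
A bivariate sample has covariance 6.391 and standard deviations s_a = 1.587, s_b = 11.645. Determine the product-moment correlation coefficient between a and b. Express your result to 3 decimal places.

r = Cov(a,b) / (s_a · s_b) = 6.391 / (1.587 × 11.645)
  = 6.391 / 18.4806 ≈ 0.346

0.346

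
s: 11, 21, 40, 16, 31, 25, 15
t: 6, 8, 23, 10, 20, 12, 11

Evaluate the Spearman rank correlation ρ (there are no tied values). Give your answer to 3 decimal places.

Rank s: 1, 4, 7, 3, 6, 5, 2
Rank t: 1, 2, 7, 3, 6, 5, 4
d = rank(s) − rank(t): 0, 2, 0, 0, 0, 0, -2; Σd² = 8
ρ = 1 − 6Σd² / [n(n²−1)] = 1 − 6×8 / (7×48) = 1 − 48/336 ≈ 0.857

0.857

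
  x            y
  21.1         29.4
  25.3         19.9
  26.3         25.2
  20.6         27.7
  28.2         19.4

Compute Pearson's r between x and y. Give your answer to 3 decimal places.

n = 5, Σx = 121.5, Σy = 121.6, Σx² = 2996.59, Σy² = 3039.06, Σxy = 2904.27
nΣxy − ΣxΣy = 14521.35 − 14774.4 = -253.05
nΣx² − (Σx)² = 14982.95 − 14762.25 = 220.7; nΣy² − (Σy)² = 15195.3 − 14786.56 = 408.74
r = -253.05 / √(220.7 × 408.74) = -253.05 / 300.3480 ≈ -0.843

-0.843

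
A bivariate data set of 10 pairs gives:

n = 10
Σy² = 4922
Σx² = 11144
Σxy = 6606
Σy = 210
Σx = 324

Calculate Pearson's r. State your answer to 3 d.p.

-0.344

r = (nΣxy − ΣxΣy) / √[(nΣx² − (Σx)²)(nΣy² − (Σy)²)]
Numerator: 10×6606 − 324×210 = -1980
Denominator: √[(111440 − 104976)(49220 − 44100)] = √[6464 × 5120] = 5752.8845
r = -1980 / 5752.8845 ≈ -0.344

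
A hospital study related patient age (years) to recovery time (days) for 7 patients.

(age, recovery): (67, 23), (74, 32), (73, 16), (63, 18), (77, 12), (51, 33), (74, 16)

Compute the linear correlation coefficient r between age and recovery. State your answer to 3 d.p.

n = 7, Σx = 479, Σy = 150, Σx² = 33269, Σy² = 3622, Σxy = 10002
nΣxy − ΣxΣy = 70014 − 71850 = -1836
nΣx² − (Σx)² = 232883 − 229441 = 3442; nΣy² − (Σy)² = 25354 − 22500 = 2854
r = -1836 / √(3442 × 2854) = -1836 / 3134.2412 ≈ -0.586

-0.586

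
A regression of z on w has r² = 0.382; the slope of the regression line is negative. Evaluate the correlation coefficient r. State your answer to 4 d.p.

|r| = √0.382 = 0.6181
The association is negative, so r = −0.6181.

-0.6181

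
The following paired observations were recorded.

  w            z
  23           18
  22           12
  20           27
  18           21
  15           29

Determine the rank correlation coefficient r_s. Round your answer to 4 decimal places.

-0.8000

Rank w: 5, 4, 3, 2, 1
Rank z: 2, 1, 4, 3, 5
d = rank(w) − rank(z): 3, 3, -1, -1, -4; Σd² = 36
ρ = 1 − 6Σd² / [n(n²−1)] = 1 − 6×36 / (5×24) = 1 − 216/120 ≈ -0.8000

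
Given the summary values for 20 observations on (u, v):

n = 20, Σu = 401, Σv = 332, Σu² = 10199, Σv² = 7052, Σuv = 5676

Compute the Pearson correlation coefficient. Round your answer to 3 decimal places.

r = (nΣuv − ΣuΣv) / √[(nΣu² − (Σu)²)(nΣv² − (Σv)²)]
Numerator: 20×5676 − 401×332 = -19612
Denominator: √[(203980 − 160801)(141040 − 110224)] = √[43179 × 30816] = 36477.4460
r = -19612 / 36477.4460 ≈ -0.538

-0.538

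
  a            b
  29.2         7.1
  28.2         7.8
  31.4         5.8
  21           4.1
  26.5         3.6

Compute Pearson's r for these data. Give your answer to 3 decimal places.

n = 5, Σa = 136.3, Σb = 28.4, Σa² = 3777.09, Σb² = 174.66, Σab = 790.9
nΣab − ΣaΣb = 3954.5 − 3870.92 = 83.58
nΣa² − (Σa)² = 18885.45 − 18577.69 = 307.76; nΣb² − (Σb)² = 873.3 − 806.56 = 66.74
r = 83.58 / √(307.76 × 66.74) = 83.58 / 143.3175 ≈ 0.583

0.583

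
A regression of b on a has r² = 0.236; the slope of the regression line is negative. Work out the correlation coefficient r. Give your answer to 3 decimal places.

-0.486

|r| = √0.236 = 0.486
The association is negative, so r = −0.486.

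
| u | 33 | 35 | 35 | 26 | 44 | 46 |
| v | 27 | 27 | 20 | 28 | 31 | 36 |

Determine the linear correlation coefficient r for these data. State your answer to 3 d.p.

n = 6, Σu = 219, Σv = 169, Σu² = 8267, Σv² = 4899, Σuv = 6284
nΣuv − ΣuΣv = 37704 − 37011 = 693
nΣu² − (Σu)² = 49602 − 47961 = 1641; nΣv² − (Σv)² = 29394 − 28561 = 833
r = 693 / √(1641 × 833) = 693 / 1169.1677 ≈ 0.593

0.593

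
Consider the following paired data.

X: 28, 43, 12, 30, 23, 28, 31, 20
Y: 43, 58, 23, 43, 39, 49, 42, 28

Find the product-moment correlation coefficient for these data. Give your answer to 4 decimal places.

n = 8, ΣX = 215, ΣY = 325, ΣX² = 6351, ΣY² = 14061, ΣXY = 9395
nΣXY − ΣXΣY = 75160 − 69875 = 5285
nΣX² − (ΣX)² = 50808 − 46225 = 4583; nΣY² − (ΣY)² = 112488 − 105625 = 6863
r = 5285 / √(4583 × 6863) = 5285 / 5608.3089 ≈ 0.9424

0.9424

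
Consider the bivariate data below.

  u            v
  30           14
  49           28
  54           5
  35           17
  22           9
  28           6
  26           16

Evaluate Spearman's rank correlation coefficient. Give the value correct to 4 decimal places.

0.0714

Rank u: 4, 6, 7, 5, 1, 3, 2
Rank v: 4, 7, 1, 6, 3, 2, 5
d = rank(u) − rank(v): 0, -1, 6, -1, -2, 1, -3; Σd² = 52
ρ = 1 − 6Σd² / [n(n²−1)] = 1 − 6×52 / (7×48) = 1 − 312/336 ≈ 0.0714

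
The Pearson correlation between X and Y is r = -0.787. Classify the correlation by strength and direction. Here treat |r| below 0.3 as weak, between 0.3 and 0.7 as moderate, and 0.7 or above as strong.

r = -0.787 < 0 so the relationship is negative.
|r| = 0.787, which falls in the strong range.

strong negative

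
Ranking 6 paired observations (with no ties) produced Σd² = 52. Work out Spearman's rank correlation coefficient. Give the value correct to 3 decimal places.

-0.486

ρ = 1 − 6Σd² / [n(n²−1)] = 1 − 6×52 / (6×35)
  = 1 − 312/210 = 1 − 1.4857 ≈ -0.486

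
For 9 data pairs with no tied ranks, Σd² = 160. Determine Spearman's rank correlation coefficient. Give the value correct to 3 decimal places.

-0.333

ρ = 1 − 6Σd² / [n(n²−1)] = 1 − 6×160 / (9×80)
  = 1 − 960/720 = 1 − 1.3333 ≈ -0.333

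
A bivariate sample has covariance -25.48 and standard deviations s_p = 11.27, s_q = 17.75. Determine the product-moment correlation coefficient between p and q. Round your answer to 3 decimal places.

-0.127

r = Cov(p,q) / (s_p · s_q) = -25.48 / (11.27 × 17.75)
  = -25.48 / 200.0425 ≈ -0.127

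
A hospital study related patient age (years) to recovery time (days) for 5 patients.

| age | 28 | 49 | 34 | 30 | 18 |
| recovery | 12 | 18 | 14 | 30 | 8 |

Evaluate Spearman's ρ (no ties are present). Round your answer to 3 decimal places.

0.700

Rank age: 2, 5, 4, 3, 1
Rank recovery: 2, 4, 3, 5, 1
d = rank(age) − rank(recovery): 0, 1, 1, -2, 0; Σd² = 6
ρ = 1 − 6Σd² / [n(n²−1)] = 1 − 6×6 / (5×24) = 1 − 36/120 ≈ 0.700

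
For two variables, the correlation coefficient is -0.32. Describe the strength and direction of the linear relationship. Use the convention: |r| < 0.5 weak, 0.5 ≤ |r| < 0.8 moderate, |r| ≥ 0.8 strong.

r = -0.32 < 0 so the relationship is negative.
|r| = 0.32, which falls in the weak range.

weak negative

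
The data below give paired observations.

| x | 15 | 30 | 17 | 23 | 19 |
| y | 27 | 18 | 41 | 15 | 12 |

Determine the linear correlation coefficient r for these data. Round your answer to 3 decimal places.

-0.487

n = 5, Σx = 104, Σy = 113, Σx² = 2304, Σy² = 3103, Σxy = 2215
nΣxy − ΣxΣy = 11075 − 11752 = -677
nΣx² − (Σx)² = 11520 − 10816 = 704; nΣy² − (Σy)² = 15515 − 12769 = 2746
r = -677 / √(704 × 2746) = -677 / 1390.3899 ≈ -0.487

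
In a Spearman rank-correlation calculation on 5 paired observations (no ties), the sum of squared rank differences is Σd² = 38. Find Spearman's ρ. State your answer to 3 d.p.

ρ = 1 − 6Σd² / [n(n²−1)] = 1 − 6×38 / (5×24)
  = 1 − 228/120 = 1 − 1.9000 ≈ -0.900

-0.900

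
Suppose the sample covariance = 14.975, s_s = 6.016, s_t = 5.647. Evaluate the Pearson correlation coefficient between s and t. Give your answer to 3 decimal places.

0.441

r = Cov(s,t) / (s_s · s_t) = 14.975 / (6.016 × 5.647)
  = 14.975 / 33.9724 ≈ 0.441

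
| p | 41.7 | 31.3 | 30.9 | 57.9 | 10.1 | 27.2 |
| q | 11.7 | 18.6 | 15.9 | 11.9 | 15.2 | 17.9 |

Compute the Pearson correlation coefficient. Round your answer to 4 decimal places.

-0.5856

n = 6, Σp = 199.1, Σq = 91.2, Σp² = 7867.65, Σq² = 1428.72, Σpq = 2890.79
nΣpq − ΣpΣq = 17344.74 − 18157.92 = -813.18
nΣp² − (Σp)² = 47205.9 − 39640.81 = 7565.09; nΣq² − (Σq)² = 8572.32 − 8317.44 = 254.88
r = -813.18 / √(7565.09 × 254.88) = -813.18 / 1388.5929 ≈ -0.5856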